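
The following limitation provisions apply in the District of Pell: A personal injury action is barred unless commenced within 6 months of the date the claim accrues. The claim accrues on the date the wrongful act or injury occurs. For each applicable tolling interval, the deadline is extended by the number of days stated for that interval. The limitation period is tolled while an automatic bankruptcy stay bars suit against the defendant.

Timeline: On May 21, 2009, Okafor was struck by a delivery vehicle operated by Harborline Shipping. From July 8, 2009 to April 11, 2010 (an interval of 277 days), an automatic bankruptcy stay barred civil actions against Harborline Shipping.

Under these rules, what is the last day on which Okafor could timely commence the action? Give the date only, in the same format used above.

The claim accrued on May 21, 2009, when the wrongful act occurred.
6 months from May 21, 2009 is November 21, 2009.
The period was tolled for 277 days by the automatic bankruptcy stay (July 8, 2009 to April 11, 2010), pushing the deadline to August 25, 2010.

August 25, 2010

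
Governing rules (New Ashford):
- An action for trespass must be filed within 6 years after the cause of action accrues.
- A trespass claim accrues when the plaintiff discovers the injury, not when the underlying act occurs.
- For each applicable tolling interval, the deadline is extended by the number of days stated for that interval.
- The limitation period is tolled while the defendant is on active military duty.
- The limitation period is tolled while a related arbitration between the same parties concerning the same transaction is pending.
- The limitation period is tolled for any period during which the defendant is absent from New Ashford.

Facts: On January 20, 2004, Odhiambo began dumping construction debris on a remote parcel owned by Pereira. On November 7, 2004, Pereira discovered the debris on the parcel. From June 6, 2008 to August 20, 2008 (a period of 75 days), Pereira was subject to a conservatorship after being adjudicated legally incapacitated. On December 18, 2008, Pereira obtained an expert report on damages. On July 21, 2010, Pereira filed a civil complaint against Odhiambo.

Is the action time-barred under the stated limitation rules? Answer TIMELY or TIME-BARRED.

TIMELY

Accrual is tied to discovery, so the period began on November 7, 2004 rather than on January 20, 2004 when the act occurred.
6 years from November 7, 2004 is November 7, 2010.
No stated provision tolls the period for the plaintiff's incapacity, so the interval from June 6, 2008 to August 20, 2008 has no effect on the deadline.
None of the other events listed affects the running of the period under the stated rules.
The July 21, 2010 filing precedes the November 7, 2010 deadline; the claim is timely.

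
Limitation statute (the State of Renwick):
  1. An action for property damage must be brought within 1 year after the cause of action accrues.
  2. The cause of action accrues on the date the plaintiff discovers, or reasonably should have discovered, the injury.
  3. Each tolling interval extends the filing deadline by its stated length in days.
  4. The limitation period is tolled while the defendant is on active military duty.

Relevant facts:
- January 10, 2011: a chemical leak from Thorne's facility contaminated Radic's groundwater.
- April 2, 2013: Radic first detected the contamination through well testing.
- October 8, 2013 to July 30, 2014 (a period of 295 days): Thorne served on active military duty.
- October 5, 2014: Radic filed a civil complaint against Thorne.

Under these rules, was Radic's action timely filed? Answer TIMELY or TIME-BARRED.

Accrual is tied to discovery, so the period began on April 2, 2013 rather than on January 10, 2011 when the act occurred.
Adding the 1 year base period to April 2, 2013 gives a deadline of April 2, 2014, before any tolling.
Because the defendant's active military service ran from October 8, 2013 to July 30, 2014, the deadline is extended by 295 days to January 22, 2015.
The October 5, 2014 filing precedes the January 22, 2015 deadline; the claim is timely.

TIMELY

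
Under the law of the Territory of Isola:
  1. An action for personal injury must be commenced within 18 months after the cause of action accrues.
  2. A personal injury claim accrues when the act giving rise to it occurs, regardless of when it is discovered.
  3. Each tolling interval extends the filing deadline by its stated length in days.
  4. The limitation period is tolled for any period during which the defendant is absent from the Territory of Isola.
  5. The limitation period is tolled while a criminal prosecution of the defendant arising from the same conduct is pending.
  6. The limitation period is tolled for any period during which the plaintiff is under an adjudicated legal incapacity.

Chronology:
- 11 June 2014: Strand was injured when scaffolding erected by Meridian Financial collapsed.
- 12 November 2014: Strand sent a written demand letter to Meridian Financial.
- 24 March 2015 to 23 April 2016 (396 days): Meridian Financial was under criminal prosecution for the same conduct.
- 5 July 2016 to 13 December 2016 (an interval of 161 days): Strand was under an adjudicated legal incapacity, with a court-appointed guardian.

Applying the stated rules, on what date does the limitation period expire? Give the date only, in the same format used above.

The limitation period began to run on 11 June 2014.
The untolled deadline — 18 months after 11 June 2014 — is 11 December 2015.
Because the pending criminal prosecution ran from 24 March 2015 to 23 April 2016, the deadline is extended by 396 days to 10 January 2017.
The period was tolled for 161 days by the plaintiff's legal incapacity (5 July 2016 to 13 December 2016), pushing the deadline to 20 June 2017.
None of the other events listed affects the running of the period under the stated rules.

20 June 2017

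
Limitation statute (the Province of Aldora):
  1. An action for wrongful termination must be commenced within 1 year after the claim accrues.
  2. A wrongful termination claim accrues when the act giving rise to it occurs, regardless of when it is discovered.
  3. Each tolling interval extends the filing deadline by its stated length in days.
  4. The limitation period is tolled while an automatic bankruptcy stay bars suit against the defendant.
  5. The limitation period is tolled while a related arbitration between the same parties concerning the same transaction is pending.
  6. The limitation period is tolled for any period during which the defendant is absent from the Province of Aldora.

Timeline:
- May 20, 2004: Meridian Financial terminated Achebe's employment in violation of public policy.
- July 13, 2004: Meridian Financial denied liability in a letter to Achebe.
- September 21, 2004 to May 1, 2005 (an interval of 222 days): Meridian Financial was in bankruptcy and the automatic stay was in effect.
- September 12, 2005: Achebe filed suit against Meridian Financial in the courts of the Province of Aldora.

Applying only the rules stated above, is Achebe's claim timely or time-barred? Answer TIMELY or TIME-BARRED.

TIMELY

The claim accrued on May 20, 2004, the date of the act.
Adding the 1 year base period to May 20, 2004 gives a deadline of May 20, 2005, before any tolling.
The automatic bankruptcy stay from September 21, 2004 to May 1, 2005 tolled the period for 222 days, extending the deadline to December 28, 2005.
The other events in the timeline have no effect on the limitation period under the stated rules.
Filing on September 12, 2005 beat the December 28, 2005 deadline — the action is timely.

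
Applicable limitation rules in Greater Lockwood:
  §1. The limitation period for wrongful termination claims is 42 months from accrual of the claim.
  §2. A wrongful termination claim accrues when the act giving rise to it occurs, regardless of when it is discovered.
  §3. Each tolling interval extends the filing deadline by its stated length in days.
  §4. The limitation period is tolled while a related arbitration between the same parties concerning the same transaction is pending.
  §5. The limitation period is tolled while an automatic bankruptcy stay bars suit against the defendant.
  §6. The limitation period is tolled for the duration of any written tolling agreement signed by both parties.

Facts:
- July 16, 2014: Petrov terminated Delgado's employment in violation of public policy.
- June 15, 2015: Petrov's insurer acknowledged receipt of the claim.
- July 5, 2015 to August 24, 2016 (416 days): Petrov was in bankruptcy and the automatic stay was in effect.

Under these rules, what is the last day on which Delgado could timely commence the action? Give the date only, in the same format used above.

March 8, 2019

The claim accrued on July 16, 2014, the date of the act.
The untolled deadline — 42 months after July 16, 2014 — is January 16, 2018.
The period was tolled for 416 days by the automatic bankruptcy stay (July 5, 2015 to August 24, 2016), pushing the deadline to March 8, 2019.
Nothing else in the chronology tolls or restarts the period.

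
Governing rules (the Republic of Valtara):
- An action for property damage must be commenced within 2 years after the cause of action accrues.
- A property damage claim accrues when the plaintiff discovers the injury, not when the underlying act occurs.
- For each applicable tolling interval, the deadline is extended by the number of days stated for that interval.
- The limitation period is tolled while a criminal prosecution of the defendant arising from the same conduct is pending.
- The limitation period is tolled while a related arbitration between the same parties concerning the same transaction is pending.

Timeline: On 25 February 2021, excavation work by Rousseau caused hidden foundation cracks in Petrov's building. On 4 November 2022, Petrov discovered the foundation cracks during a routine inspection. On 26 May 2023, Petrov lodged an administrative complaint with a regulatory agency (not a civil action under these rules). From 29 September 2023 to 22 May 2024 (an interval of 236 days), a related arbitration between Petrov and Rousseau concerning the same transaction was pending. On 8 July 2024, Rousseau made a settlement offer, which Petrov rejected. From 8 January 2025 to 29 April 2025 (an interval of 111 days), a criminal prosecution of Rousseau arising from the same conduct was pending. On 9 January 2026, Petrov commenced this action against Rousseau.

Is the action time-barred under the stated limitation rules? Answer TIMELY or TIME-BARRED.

The claim did not accrue until Petrov discovered the injury on 4 November 2022; the 25 February 2021 act date does not start the clock under the stated rule.
The untolled deadline — 2 years after 4 November 2022 — is 4 November 2024.
Because the pending related arbitration ran from 29 September 2023 to 22 May 2024, the deadline is extended by 236 days to 28 June 2025.
Because the pending criminal prosecution ran from 8 January 2025 to 29 April 2025, the deadline is extended by 111 days to 17 October 2025.
None of the other events listed affects the running of the period under the stated rules.
The 9 January 2026 filing falls after the 17 October 2025 deadline; the claim is time-barred.

TIME-BARRED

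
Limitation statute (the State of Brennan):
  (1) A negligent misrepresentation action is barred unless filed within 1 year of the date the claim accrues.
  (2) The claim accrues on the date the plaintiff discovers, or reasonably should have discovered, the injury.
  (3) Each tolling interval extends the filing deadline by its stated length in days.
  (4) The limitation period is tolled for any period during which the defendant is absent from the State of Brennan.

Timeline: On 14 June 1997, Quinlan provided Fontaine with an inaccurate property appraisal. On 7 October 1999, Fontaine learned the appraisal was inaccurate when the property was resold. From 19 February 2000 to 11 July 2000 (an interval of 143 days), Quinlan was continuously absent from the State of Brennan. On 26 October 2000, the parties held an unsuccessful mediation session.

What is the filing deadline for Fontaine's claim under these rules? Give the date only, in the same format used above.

Accrual is tied to discovery, so the period began on 7 October 1999 rather than on 14 June 1997 when the act occurred.
Adding the 1 year base period to 7 October 1999 gives a deadline of 7 October 2000, before any tolling.
Because the defendant's absence from the jurisdiction ran from 19 February 2000 to 11 July 2000, the deadline is extended by 143 days to 27 February 2001.
Nothing else in the chronology tolls or restarts the period.

27 February 2001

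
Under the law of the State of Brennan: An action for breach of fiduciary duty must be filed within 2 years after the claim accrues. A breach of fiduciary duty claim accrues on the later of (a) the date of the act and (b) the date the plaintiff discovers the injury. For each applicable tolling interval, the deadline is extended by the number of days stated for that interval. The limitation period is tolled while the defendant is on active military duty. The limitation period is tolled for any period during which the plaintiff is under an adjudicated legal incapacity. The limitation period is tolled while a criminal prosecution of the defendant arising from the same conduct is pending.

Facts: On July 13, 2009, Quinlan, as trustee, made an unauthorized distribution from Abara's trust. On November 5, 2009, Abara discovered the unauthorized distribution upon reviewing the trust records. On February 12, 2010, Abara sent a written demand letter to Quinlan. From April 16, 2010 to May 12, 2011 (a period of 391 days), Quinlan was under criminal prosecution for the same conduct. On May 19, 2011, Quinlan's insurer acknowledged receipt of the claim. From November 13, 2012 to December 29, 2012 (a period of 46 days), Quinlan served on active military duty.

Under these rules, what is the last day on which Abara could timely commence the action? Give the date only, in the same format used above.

January 15, 2013

The claim accrued on November 5, 2009 — the later of the July 13, 2009 act and the November 5, 2009 discovery.
The untolled deadline — 2 years after November 5, 2009 — is November 5, 2011.
The period was tolled for 391 days by the pending criminal prosecution (April 16, 2010 to May 12, 2011), pushing the deadline to November 30, 2012.
The defendant's active military service from November 13, 2012 to December 29, 2012 tolled the period for 46 days, extending the deadline to January 15, 2013.
None of the other events listed affects the running of the period under the stated rules.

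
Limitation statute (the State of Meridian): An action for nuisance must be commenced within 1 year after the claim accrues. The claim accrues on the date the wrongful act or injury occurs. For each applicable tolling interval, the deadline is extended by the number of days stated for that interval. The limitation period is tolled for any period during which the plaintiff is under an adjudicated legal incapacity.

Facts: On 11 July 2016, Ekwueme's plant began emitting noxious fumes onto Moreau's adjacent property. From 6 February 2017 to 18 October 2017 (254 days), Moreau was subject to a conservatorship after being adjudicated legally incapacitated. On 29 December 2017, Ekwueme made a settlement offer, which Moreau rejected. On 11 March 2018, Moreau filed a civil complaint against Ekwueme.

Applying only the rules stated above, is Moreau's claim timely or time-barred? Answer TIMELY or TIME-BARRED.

The limitation period began to run on 11 July 2016.
1 year from 11 July 2016 is 11 July 2017.
The period was tolled for 254 days by the plaintiff's legal incapacity (6 February 2017 to 18 October 2017), pushing the deadline to 22 March 2018.
The other events in the timeline have no effect on the limitation period under the stated rules.
Filing on 11 March 2018 beat the 22 March 2018 deadline — the action is timely.

TIMELY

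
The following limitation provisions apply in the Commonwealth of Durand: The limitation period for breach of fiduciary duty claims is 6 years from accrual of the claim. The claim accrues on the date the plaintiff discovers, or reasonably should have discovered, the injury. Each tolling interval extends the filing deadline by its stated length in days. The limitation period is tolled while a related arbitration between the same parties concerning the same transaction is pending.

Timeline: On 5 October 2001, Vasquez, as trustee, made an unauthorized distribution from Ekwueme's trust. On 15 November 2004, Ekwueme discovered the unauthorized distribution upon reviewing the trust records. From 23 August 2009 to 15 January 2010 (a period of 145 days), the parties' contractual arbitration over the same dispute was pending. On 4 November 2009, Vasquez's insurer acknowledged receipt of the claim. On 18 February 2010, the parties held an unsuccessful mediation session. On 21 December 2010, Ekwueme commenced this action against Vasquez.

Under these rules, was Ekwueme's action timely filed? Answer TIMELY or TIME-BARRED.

TIMELY

The claim did not accrue until Ekwueme discovered the injury on 15 November 2004; the 5 October 2001 act date does not start the clock under the stated rule.
6 years from 15 November 2004 is 15 November 2010.
The pending related arbitration from 23 August 2009 to 15 January 2010 tolled the period for 145 days, extending the deadline to 9 April 2011.
The other events in the timeline have no effect on the limitation period under the stated rules.
Ekwueme filed on 21 December 2010, before the 9 April 2011 deadline, so the action is timely.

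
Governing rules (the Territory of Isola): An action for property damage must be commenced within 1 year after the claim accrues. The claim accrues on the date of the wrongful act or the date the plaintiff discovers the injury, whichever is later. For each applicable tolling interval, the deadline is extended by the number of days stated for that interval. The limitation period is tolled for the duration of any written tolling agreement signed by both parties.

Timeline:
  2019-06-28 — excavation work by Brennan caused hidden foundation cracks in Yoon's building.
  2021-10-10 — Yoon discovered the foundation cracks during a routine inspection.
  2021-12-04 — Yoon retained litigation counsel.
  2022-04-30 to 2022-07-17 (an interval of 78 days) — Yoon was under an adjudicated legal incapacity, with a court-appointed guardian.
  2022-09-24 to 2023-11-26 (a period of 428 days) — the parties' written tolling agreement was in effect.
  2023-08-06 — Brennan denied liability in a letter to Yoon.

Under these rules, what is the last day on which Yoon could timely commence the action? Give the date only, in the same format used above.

2023-12-12

Taking the later of the act (2019-06-28) and discovery (2021-10-10), the claim accrued on 2021-10-10.
Adding the 1 year base period to 2021-10-10 gives a deadline of 2022-10-10, before any tolling.
The period was tolled for 428 days by the written tolling agreement (2022-09-24 to 2023-11-26), pushing the deadline to 2023-12-12.
No stated provision tolls the period for the plaintiff's incapacity, so the interval from 2022-04-30 to 2022-07-17 has no effect on the deadline.
None of the other events listed affects the running of the period under the stated rules.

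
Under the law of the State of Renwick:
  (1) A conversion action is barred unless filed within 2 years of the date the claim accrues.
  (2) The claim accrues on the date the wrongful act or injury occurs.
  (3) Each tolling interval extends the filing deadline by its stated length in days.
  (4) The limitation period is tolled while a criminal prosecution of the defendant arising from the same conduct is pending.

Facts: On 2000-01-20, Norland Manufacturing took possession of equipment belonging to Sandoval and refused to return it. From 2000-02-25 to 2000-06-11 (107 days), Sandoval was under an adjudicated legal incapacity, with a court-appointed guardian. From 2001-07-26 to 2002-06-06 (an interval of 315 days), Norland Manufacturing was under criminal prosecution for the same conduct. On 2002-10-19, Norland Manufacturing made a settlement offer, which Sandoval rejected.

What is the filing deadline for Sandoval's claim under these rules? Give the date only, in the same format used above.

2002-12-01

The limitation period began to run on 2000-01-20.
The untolled deadline — 2 years after 2000-01-20 — is 2002-01-20.
Because the pending criminal prosecution ran from 2001-07-26 to 2002-06-06, the deadline is extended by 315 days to 2002-12-01.
No stated provision tolls the period for the plaintiff's incapacity, so the interval from 2000-02-25 to 2000-06-11 has no effect on the deadline.
The other events in the timeline have no effect on the limitation period under the stated rules.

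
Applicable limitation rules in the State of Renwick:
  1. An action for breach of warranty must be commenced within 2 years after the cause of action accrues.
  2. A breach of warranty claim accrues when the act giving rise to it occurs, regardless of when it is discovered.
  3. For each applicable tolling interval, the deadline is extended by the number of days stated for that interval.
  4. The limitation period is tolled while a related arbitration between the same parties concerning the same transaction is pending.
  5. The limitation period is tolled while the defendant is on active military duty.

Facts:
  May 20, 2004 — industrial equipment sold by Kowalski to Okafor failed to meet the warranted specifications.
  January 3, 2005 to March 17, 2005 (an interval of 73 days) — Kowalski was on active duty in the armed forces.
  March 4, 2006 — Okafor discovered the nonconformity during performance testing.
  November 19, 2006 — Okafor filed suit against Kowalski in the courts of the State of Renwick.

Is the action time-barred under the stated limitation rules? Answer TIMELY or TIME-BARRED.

Because the rule ties accrual to occurrence, the claim accrued on May 20, 2004, not on the March 4, 2006 discovery date.
2 years from May 20, 2004 is May 20, 2006.
Because the defendant's active military service ran from January 3, 2005 to March 17, 2005, the deadline is extended by 73 days to August 1, 2006.
Filing on November 19, 2006 missed the August 1, 2006 deadline — the action is time-barred.

TIME-BARRED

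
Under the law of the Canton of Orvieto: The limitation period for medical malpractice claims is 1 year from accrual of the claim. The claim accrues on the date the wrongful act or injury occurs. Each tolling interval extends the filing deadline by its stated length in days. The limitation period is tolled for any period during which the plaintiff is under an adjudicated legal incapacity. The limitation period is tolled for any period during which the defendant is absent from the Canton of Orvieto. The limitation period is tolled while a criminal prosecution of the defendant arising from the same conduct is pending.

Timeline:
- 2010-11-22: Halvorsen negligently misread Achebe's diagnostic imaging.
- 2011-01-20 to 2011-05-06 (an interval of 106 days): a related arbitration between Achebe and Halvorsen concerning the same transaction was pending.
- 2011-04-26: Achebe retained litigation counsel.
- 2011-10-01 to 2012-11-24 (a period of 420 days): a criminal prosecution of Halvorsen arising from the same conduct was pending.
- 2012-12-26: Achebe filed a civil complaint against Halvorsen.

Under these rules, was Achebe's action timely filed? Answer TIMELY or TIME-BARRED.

The claim accrued on 2010-11-22, when the wrongful act occurred.
Adding the 1 year base period to 2010-11-22 gives a deadline of 2011-11-22, before any tolling.
Because the pending criminal prosecution ran from 2011-10-01 to 2012-11-24, the deadline is extended by 420 days to 2013-01-15.
The pending related arbitration from 2011-01-20 to 2011-05-06 does not toll the period, because no stated rule makes a pending arbitration a tolling event.
The other events in the timeline have no effect on the limitation period under the stated rules.
Achebe filed on 2012-12-26, before the 2013-01-15 deadline, so the action is timely.

TIMELY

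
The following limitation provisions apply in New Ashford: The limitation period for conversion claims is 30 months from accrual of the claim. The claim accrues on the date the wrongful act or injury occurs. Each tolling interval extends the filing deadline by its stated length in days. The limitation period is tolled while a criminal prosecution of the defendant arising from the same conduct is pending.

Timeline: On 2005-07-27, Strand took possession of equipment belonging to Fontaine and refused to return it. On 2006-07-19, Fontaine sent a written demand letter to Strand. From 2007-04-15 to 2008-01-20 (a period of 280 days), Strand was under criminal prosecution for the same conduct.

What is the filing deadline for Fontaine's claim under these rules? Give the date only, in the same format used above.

2008-11-02

The claim accrued on 2005-07-27, when the wrongful act occurred.
The untolled deadline — 30 months after 2005-07-27 — is 2008-01-27.
The pending criminal prosecution from 2007-04-15 to 2008-01-20 tolled the period for 280 days, extending the deadline to 2008-11-02.
Nothing else in the chronology tolls or restarts the period.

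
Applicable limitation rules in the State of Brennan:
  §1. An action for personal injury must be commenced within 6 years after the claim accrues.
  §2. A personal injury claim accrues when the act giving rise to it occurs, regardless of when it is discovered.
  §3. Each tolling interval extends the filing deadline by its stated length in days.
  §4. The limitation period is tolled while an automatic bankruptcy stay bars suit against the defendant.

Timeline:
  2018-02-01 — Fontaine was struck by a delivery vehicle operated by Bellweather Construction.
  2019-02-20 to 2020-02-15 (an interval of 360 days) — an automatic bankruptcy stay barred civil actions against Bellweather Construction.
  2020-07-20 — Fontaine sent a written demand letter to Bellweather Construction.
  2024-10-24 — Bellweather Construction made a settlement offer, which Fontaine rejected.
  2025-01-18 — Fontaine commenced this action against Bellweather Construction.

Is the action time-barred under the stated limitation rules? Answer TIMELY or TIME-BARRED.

The limitation period began to run on 2018-02-01.
Adding the 6 years base period to 2018-02-01 gives a deadline of 2024-02-01, before any tolling.
The automatic bankruptcy stay from 2019-02-20 to 2020-02-15 tolled the period for 360 days, extending the deadline to 2025-01-26.
Nothing else in the chronology tolls or restarts the period.
Fontaine filed on 2025-01-18, before the 2025-01-26 deadline, so the action is timely.

TIMELY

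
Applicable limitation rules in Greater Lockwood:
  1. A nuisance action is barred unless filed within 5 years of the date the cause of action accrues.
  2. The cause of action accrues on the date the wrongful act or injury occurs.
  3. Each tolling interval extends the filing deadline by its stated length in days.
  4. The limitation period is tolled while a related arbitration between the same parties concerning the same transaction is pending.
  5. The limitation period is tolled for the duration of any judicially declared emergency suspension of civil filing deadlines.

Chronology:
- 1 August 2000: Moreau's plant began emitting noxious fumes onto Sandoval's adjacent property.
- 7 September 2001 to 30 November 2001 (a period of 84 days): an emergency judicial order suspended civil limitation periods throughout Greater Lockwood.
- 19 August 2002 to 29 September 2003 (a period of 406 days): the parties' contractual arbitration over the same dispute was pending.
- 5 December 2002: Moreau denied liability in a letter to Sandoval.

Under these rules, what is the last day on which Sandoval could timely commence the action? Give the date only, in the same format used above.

4 December 2006

The limitation period began to run on 1 August 2000.
The untolled deadline — 5 years after 1 August 2000 — is 1 August 2005.
The period was tolled for 84 days by the emergency suspension of filing deadlines (7 September 2001 to 30 November 2001), pushing the deadline to 24 October 2005.
The pending related arbitration from 19 August 2002 to 29 September 2003 tolled the period for 406 days, extending the deadline to 4 December 2006.
Nothing else in the chronology tolls or restarts the period.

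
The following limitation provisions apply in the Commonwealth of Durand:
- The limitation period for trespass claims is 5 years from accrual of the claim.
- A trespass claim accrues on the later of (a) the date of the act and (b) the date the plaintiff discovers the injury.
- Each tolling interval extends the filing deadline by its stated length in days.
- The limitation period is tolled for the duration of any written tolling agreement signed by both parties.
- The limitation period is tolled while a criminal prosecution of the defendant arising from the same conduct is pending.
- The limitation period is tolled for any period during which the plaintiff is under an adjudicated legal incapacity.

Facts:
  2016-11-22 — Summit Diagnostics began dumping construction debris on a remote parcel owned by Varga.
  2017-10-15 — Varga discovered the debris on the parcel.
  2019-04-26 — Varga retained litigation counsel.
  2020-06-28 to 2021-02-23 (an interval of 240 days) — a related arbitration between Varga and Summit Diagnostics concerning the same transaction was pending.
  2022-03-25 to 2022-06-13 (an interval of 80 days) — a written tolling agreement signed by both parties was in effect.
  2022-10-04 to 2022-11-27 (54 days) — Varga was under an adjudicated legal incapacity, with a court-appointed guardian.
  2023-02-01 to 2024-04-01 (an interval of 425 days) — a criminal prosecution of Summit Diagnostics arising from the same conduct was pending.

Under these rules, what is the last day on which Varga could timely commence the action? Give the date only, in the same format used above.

Because discovery on 2017-10-15 post-dates the 2016-11-22 act, accrual under the later-of rule falls on 2017-10-15.
Adding the 5 years base period to 2017-10-15 gives a deadline of 2022-10-15, before any tolling.
Because the written tolling agreement ran from 2022-03-25 to 2022-06-13, the deadline is extended by 80 days to 2023-01-03.
The plaintiff's legal incapacity from 2022-10-04 to 2022-11-27 tolled the period for 54 days, extending the deadline to 2023-02-26.
The period was tolled for 425 days by the pending criminal prosecution (2023-02-01 to 2024-04-01), pushing the deadline to 2024-04-26.
No stated provision tolls the period for a pending arbitration, so the interval from 2020-06-28 to 2021-02-23 has no effect on the deadline.
Nothing else in the chronology tolls or restarts the period.

2024-04-26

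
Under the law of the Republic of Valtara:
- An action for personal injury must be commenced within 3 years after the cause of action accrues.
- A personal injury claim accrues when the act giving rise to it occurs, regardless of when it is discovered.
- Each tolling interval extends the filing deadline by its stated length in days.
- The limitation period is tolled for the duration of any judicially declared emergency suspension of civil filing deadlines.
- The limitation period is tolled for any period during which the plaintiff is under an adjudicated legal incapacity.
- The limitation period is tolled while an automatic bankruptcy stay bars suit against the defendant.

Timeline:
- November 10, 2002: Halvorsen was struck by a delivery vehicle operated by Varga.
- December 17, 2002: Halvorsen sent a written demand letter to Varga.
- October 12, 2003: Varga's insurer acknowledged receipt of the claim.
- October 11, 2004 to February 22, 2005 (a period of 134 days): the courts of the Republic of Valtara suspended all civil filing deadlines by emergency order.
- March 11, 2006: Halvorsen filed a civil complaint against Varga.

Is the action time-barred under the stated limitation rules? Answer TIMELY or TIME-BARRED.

The cause of action accrued on November 10, 2002, the date of the act.
The untolled deadline — 3 years after November 10, 2002 — is November 10, 2005.
The emergency suspension of filing deadlines from October 11, 2004 to February 22, 2005 tolled the period for 134 days, extending the deadline to March 24, 2006.
None of the other events listed affects the running of the period under the stated rules.
Halvorsen filed on March 11, 2006, before the March 24, 2006 deadline, so the action is timely.

TIMELY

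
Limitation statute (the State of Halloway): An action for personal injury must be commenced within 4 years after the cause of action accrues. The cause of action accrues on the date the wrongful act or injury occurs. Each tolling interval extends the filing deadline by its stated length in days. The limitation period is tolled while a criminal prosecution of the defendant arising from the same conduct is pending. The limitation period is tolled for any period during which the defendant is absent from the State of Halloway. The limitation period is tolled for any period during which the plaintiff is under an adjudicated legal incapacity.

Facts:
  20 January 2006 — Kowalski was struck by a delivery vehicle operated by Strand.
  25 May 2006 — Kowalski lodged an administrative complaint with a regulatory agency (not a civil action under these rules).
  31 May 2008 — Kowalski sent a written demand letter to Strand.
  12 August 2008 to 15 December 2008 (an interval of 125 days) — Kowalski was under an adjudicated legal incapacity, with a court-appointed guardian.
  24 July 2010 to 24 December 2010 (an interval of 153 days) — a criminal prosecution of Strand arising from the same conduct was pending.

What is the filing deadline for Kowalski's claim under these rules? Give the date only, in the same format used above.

The claim accrued on 20 January 2006, when the wrongful act occurred.
4 years from 20 January 2006 is 20 January 2010.
Because the plaintiff's legal incapacity ran from 12 August 2008 to 15 December 2008, the deadline is extended by 125 days to 25 May 2010.
The pending criminal prosecution starting 24 July 2010 came too late — the period had run on 25 May 2010 — and so does not extend the deadline.
None of the other events listed affects the running of the period under the stated rules.

25 May 2010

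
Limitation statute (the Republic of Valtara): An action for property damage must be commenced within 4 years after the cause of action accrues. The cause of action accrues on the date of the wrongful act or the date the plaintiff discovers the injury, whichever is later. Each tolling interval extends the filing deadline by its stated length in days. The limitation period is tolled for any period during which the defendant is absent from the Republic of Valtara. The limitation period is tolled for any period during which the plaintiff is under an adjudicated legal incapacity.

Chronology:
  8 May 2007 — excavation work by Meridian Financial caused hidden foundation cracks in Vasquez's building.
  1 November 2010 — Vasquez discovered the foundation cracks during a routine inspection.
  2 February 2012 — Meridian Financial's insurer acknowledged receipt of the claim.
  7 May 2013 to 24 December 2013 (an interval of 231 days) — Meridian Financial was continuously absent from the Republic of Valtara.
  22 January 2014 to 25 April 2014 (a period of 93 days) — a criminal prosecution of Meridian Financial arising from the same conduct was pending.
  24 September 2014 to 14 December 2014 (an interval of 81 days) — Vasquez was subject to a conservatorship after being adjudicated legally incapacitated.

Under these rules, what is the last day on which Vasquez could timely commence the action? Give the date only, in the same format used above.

Taking the later of the act (8 May 2007) and discovery (1 November 2010), the claim accrued on 1 November 2010.
4 years from 1 November 2010 is 1 November 2014.
The period was tolled for 231 days by the defendant's absence from the jurisdiction (7 May 2013 to 24 December 2013), pushing the deadline to 20 June 2015.
Because the plaintiff's legal incapacity ran from 24 September 2014 to 14 December 2014, the deadline is extended by 81 days to 9 September 2015.
No stated provision tolls the period for a criminal prosecution, so the interval from 22 January 2014 to 25 April 2014 has no effect on the deadline.
The other events in the timeline have no effect on the limitation period under the stated rules.

9 September 2015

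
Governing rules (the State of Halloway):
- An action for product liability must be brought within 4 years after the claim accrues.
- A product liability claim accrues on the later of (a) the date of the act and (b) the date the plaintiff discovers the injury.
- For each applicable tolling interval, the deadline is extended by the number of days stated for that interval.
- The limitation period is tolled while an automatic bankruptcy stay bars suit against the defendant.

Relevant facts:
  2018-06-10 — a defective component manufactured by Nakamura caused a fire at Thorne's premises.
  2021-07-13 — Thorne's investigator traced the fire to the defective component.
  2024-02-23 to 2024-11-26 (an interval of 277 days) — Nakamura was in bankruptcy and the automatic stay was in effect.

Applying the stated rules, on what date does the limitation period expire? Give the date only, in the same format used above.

Taking the later of the act (2018-06-10) and discovery (2021-07-13), the claim accrued on 2021-07-13.
Adding the 4 years base period to 2021-07-13 gives a deadline of 2025-07-13, before any tolling.
The period was tolled for 277 days by the automatic bankruptcy stay (2024-02-23 to 2024-11-26), pushing the deadline to 2026-04-16.

2026-04-16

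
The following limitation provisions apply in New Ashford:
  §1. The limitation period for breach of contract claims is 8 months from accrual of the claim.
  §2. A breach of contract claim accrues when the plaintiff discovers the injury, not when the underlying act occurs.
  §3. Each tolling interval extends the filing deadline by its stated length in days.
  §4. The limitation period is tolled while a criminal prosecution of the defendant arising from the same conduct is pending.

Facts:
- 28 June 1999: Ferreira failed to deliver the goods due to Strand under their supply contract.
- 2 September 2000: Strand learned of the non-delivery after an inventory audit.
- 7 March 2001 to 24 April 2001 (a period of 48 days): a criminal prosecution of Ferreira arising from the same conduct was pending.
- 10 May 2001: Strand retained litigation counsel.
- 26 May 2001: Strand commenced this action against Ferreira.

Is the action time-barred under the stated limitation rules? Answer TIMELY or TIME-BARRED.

Accrual is tied to discovery, so the period began on 2 September 2000 rather than on 28 June 1999 when the act occurred.
Adding the 8 months base period to 2 September 2000 gives a deadline of 2 May 2001, before any tolling.
The period was tolled for 48 days by the pending criminal prosecution (7 March 2001 to 24 April 2001), pushing the deadline to 19 June 2001.
None of the other events listed affects the running of the period under the stated rules.
The 26 May 2001 filing precedes the 19 June 2001 deadline; the claim is timely.

TIMELY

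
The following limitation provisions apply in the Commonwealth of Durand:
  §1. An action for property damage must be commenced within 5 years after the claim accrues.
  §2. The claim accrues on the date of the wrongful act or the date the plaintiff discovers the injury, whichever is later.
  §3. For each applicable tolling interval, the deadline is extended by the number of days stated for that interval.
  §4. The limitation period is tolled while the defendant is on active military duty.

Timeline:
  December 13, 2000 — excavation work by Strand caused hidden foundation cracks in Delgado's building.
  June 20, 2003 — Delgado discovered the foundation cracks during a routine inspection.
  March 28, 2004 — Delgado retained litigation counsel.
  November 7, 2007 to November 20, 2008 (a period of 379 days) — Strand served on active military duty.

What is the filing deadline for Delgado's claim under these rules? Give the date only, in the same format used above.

July 4, 2009

Because discovery on June 20, 2003 post-dates the December 13, 2000 act, accrual under the later-of rule falls on June 20, 2003.
Adding the 5 years base period to June 20, 2003 gives a deadline of June 20, 2008, before any tolling.
The period was tolled for 379 days by the defendant's active military service (November 7, 2007 to November 20, 2008), pushing the deadline to July 4, 2009.
The other events in the timeline have no effect on the limitation period under the stated rules.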